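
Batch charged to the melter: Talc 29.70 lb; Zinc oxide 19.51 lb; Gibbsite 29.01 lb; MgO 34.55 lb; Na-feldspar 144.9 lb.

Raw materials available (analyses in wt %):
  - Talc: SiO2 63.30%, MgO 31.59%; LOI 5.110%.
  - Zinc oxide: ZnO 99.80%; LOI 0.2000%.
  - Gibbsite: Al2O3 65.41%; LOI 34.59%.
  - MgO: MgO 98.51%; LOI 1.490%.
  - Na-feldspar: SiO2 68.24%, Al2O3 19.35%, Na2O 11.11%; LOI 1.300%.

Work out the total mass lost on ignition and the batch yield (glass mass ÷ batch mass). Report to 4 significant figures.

LOI loss = 13.99 lb; glass = 243.7 lb; yield = 94.57%

All internal work keeps full float precision at all times; working values are printed, rounded to four significant figures, on the page; a single rounding completes each reported value. All derived quantities are computed using the weight values on 243.7 lb of glass at full float precision (the five compositions, glass mass, the yield, totals, ignition loss), precisely as stated by the problem or the answer.
Material-by-material LOI:
  Talc: 29.70 × 0.05110 = 1.518 lb
  Zinc oxide: 19.51 × 0.002000 = 0.03902 lb
  Gibbsite: 29.01 × 0.3459 = 10.03 lb
  MgO: 34.55 × 0.01490 = 0.5148 lb
  Na-feldspar: 144.9 × 0.01300 = 1.884 lb
Total LOI = 13.99 lb
Glass = batch − LOI = 257.7 − 13.99 = 243.7 lb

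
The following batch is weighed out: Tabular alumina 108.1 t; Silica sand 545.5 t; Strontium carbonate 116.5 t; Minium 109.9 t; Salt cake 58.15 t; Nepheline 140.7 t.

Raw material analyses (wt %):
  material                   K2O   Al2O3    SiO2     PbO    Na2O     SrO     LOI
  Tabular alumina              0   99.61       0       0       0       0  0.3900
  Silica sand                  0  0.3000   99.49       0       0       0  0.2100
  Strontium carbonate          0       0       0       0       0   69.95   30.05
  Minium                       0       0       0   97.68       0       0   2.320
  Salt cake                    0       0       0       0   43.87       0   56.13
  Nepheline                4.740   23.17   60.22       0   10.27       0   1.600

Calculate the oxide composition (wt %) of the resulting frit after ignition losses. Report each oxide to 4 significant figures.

Working values are shown rounded to 4 significant figures as written — every computation maintains full precision from first step to last; each reported figure takes just one rounding. The derived quantities are rebuilt in exact precision (the totals, net glass mass, yield, ignition loss, the six compositions) starting from the weights per 1005 t of glass exactly as shown in the problem or answer text.
Per-oxide mass from batch:
  K2O: 140.7·0.04740 = 6.669 t
  Al2O3: 108.1·0.9961 + 545.5·0.003000 + 140.7·0.2317 = 141.9 t
  SiO2: 545.5·0.9949 + 140.7·0.6022 = 627.4 t
  PbO: 109.9·0.9768 = 107.4 t
  Na2O: 58.15·0.4387 + 140.7·0.1027 = 39.96 t
  SrO: 116.5·0.6995 = 81.49 t
LOI: 108.1·0.003900 + 545.5·0.002100 + 116.5·0.3005 + 109.9·0.02320 + 58.15·0.5613 + 140.7·0.01600 = 74.02 t
Glass = total batch minus LOI = 1079 − 74.02 = 1005 t (equal to the oxide-mass sum)
percent by weight: oxide/glass ×100

Glass mass = 1005 t (batch 1079 − LOI 74.02).
Composition: K2O 0.6637%, Al2O3 14.12%, SiO2 62.44%, PbO 10.68%, Na2O 3.977%, SrO 8.110%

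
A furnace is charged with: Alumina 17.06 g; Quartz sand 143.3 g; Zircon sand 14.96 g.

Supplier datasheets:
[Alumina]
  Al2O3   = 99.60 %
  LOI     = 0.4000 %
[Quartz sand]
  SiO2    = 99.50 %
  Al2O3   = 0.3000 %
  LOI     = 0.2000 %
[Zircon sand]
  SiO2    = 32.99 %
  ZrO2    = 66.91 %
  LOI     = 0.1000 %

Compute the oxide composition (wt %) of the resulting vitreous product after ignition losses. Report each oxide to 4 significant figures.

All internal work holds full precision through every step; mid-chain values are shown, rounded to 4 significant digits, between the steps. Every reported number is rounded only once — derived quantities (glass mass, ignition loss, totals, three oxide percentages, the yield) are rebuilt at full float precision using the weight values per 175.0 g of glass, precisely as stated by question or answer.
Per-oxide mass from batch:
  SiO2: 143.3·0.9950 + 14.96·0.3299 = 147.5 g
  Al2O3: 17.06·0.9960 + 143.3·0.003000 = 17.42 g
  ZrO2: 14.96·0.6691 = 10.01 g
LOI: 17.06·0.004000 + 143.3·0.002000 + 14.96·0.001000 = 0.3698 g
The glass mass, total less LOI, = 175.3 − 0.3698 = 175.0 g (the oxide masses sum to this)
wt % = oxide mass / glass mass × 100

Glass mass = 175.0 g (batch 175.3 − LOI 0.3698).
Composition: SiO2 84.32%, Al2O3 9.958%, ZrO2 5.721%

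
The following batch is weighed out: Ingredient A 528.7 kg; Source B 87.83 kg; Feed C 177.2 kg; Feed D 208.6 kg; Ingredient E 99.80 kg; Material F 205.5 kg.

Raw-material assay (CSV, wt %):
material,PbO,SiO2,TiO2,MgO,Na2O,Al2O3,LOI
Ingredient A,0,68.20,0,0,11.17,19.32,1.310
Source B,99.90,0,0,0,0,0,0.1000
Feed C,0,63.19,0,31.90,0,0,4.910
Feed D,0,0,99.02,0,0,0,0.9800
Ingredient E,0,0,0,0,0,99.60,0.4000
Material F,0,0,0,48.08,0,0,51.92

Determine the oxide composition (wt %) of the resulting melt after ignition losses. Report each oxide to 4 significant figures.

Glass mass = 1183 kg (batch 1308 − LOI 124.9).
Composition: PbO 7.418%, SiO2 39.95%, TiO2 17.46%, MgO 13.13%, Na2O 4.993%, Al2O3 17.04%

Each numeric step carries full float precision through the solve. Intermediates are shown rounded to 4 significant figures when written out — every reported figure is rounded once only — all derived quantities are recomputed starting from the weights per 1183 kg of glass at exact precision (the six compositions, yield, LOI, the totals, glass mass) as given in either problem or answer.
Delivered oxide masses:
  PbO: 87.83·0.9990 = 87.74 kg
  SiO2: 528.7·0.6820 + 177.2·0.6319 = 472.5 kg
  TiO2: 208.6·0.9902 = 206.6 kg
  MgO: 177.2·0.3190 + 205.5·0.4808 = 155.3 kg
  Na2O: 528.7·0.1117 = 59.06 kg
  Al2O3: 528.7·0.1932 + 99.80·0.9960 = 201.5 kg
LOI: 528.7·0.01310 + 87.83·0.001000 + 177.2·0.04910 + 208.6·0.009800 + 99.80·0.004000 + 205.5·0.5192 = 124.9 kg
batch − LOI leaves glass = 1308 − 124.9 = 1183 kg (equal to the oxide-mass sum)
percent by weight: oxide/glass ×100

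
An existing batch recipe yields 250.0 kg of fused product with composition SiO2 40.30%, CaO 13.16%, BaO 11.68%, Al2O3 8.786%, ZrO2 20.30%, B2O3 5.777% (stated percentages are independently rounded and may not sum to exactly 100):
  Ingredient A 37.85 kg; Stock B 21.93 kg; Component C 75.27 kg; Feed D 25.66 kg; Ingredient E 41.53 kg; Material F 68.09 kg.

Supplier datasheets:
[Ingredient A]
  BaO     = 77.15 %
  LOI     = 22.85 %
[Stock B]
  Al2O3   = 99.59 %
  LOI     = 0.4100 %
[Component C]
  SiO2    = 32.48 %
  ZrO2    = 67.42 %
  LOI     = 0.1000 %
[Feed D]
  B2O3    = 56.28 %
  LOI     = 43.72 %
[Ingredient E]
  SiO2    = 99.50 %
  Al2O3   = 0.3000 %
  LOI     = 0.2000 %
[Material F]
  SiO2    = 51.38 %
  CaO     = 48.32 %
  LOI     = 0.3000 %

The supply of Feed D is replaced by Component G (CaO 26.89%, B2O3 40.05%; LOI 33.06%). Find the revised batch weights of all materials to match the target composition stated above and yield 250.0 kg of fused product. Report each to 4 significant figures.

Every computation carries exact precision from first step to last. Working values are printed, rounded to 4 significant figures, across the worked steps — every reported figure is rounded once only — the derived quantities, including LOI, yield, the totals, six oxide percentages, glass mass, are computed from the batch weights for 250.0 kg of glass in full precision, as written in the question or the answer.
Target oxide masses per 250.0 kg fused product:
  SiO2: 40.30% × 250.0 = 100.8 kg
  CaO: 13.16% × 250.0 = 32.90 kg
  BaO: 11.68% × 250.0 = 29.20 kg
  Al2O3: 8.786% × 250.0 = 21.96 kg
  ZrO2: 20.30% × 250.0 = 50.75 kg
  B2O3: 5.777% × 250.0 = 14.44 kg
Sums-versus-targets review from the weights as reported, against the basis in use (sums match the target masses given rounding of the digits):
  SiO2: 75.27·0.3248 + 51.89·0.9950 + 48.02·0.5138 = 100.8 kg (target 100.8 kg)
  CaO: 36.06·0.2689 + 48.02·0.4832 = 32.90 kg (target 32.90 kg)
  BaO: 37.85·0.7715 = 29.20 kg (target 29.20 kg)
  Al2O3: 21.90·0.9959 + 51.89·0.003000 = 21.97 kg (target 21.96 kg)
  ZrO2: 75.27·0.6742 = 50.75 kg (target 50.75 kg)
  B2O3: 36.06·0.4005 = 14.44 kg (target 14.44 kg)
The glass-mass cross-check: batch total minus LOI = 250.0 kg (summing oxide targets gives 250.0 kg; the stated basis being 250.0 kg — deltas are rounding alone).
Summing the batch: Σ batch = 271.0 kg; LOI removed, Σ of batch·LOI: 20.98 kg; yield: glass divided by total = 92.26%.

Revised batch per 250.0 kg fused product:
  Ingredient A: 37.85 kg
  Stock B: 21.90 kg
  Component C: 75.27 kg
  Component G: 36.06 kg
  Ingredient E: 51.89 kg
  Material F: 48.02 kg
Total batch = 271.0 kg; LOI loss = 20.98 kg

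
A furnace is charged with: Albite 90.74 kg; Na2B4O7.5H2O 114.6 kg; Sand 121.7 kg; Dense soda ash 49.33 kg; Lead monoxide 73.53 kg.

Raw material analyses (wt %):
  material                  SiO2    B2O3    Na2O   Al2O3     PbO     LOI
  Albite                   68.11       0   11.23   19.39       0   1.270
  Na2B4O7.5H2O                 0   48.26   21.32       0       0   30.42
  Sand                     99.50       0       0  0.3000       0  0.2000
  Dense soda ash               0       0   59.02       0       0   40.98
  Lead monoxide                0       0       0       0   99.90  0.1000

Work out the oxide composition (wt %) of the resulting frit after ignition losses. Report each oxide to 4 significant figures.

Mid-chain values are displayed rounded off to 4 significant figures in the printout; exact precision is kept from start to finish. Every reported number undergoes a single rounding; the derived quantities, including net glass mass, totals, LOI, yield, the five compositions, are computed from the weighed amounts for 393.4 kg of glass at full float precision, as quoted within the problem or answer text.
Mass of each oxide from the mix:
  SiO2: 90.74·0.6811 + 121.7·0.9950 = 182.9 kg
  B2O3: 114.6·0.4826 = 55.31 kg
  Na2O: 90.74·0.1123 + 114.6·0.2132 + 49.33·0.5902 = 63.74 kg
  Al2O3: 90.74·0.1939 + 121.7·0.003000 = 17.96 kg
  PbO: 73.53·0.9990 = 73.46 kg
LOI: 90.74·0.01270 + 114.6·0.3042 + 121.7·0.002000 + 49.33·0.4098 + 73.53·0.001000 = 56.55 kg
Net of LOI, the glass mass = 449.9 − 56.55 = 393.4 kg (the oxide masses sum to this)
each wt % is 100 × oxide ÷ glass

Glass mass = 393.4 kg (batch 449.9 − LOI 56.55).
Composition: SiO2 46.50%, B2O3 14.06%, Na2O 16.20%, Al2O3 4.566%, PbO 18.67%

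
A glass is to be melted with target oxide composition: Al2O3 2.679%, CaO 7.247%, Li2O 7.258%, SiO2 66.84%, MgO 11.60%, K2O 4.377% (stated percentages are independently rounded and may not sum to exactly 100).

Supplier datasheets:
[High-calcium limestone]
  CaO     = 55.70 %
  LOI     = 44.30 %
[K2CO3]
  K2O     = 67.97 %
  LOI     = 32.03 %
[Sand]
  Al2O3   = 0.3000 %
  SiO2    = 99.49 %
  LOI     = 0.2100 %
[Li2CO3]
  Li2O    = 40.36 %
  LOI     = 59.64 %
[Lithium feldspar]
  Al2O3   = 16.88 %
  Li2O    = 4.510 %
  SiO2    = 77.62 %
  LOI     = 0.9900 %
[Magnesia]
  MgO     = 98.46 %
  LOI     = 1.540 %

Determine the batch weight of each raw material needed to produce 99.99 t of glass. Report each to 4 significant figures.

Batch per 99.99 t glass:
  High-calcium limestone: 13.01 t
  K2CO3: 6.439 t
  Sand: 55.57 t
  Li2CO3: 16.32 t
  Lithium feldspar: 14.88 t
  Magnesia: 11.78 t
Total batch = 118.0 t; LOI loss = 18.00 t; yield = 84.74%

In-progress results are shown rounded to four significant figures between the steps. All arithmetic carries exact precision from first step to last — a single rounding completes each reported number. All derived quantities (six oxide percentages, glass mass, the totals, the yield, LOI) are rebuilt in exact precision using the weight values per 99.99 t of glass, precisely as stated by the problem or the answer.
Target masses of each oxide per 99.99 t glass:
  Al2O3: 2.679% × 99.99 = 2.679 t
  CaO: 7.247% × 99.99 = 7.246 t
  Li2O: 7.258% × 99.99 = 7.257 t
  SiO2: 66.84% × 99.99 = 66.83 t
  MgO: 11.60% × 99.99 = 11.60 t
  K2O: 4.377% × 99.99 = 4.377 t
Verifying the oxide balance per the reported batch figures, relative to the basis at hand (summed amounts equal target values once rounding is allowed for):
  Al2O3: 55.57·0.003000 + 14.88·0.1688 = 2.678 t (target 2.679 t)
  CaO: 13.01·0.5570 = 7.247 t (target 7.246 t)
  Li2O: 16.32·0.4036 + 14.88·0.04510 = 7.258 t (target 7.257 t)
  SiO2: 55.57·0.9949 + 14.88·0.7762 = 66.84 t (target 66.83 t)
  MgO: 11.78·0.9846 = 11.60 t (target 11.60 t)
  K2O: 6.439·0.6797 = 4.377 t (target 4.377 t)
Consistency of the glass mass: net batch after ignition = 99.99 t (oxide target masses add up to 99.99 t; basis as stated: 99.99 t — a pure rounding effect).
Whole-batch sum: Σ batch = 118.0 t; Σ batch·LOI gives LOI loss = 18.00 t; as yield: glass ÷ batch → 84.74%.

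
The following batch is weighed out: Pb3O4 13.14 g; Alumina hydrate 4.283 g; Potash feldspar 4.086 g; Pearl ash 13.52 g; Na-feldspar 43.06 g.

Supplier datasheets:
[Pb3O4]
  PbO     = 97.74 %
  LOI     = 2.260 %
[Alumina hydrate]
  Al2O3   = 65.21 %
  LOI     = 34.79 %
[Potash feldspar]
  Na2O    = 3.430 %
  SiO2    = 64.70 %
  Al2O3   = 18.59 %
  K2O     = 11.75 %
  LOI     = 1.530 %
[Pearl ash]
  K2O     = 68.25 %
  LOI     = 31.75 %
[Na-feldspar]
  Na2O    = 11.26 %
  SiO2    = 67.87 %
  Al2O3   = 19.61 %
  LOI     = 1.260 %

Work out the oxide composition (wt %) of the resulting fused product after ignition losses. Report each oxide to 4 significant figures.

Intermediates are shown with 4-significant-figure rounding in the working. The whole derivation keeps exact precision at each step. Every reported number is rounded only once; all derived quantities, which include glass mass, LOI, the five compositions, the yield, the totals, are computed in full float precision, as quoted within the question or the answer, starting from the weights per 71.40 g of glass.
Per-oxide mass from batch:
  PbO: 13.14·0.9774 = 12.84 g
  Na2O: 4.086·0.03430 + 43.06·0.1126 = 4.989 g
  SiO2: 4.086·0.6470 + 43.06·0.6787 = 31.87 g
  Al2O3: 4.283·0.6521 + 4.086·0.1859 + 43.06·0.1961 = 12.00 g
  K2O: 4.086·0.1175 + 13.52·0.6825 = 9.708 g
LOI: 13.14·0.02260 + 4.283·0.3479 + 4.086·0.01530 + 13.52·0.3175 + 43.06·0.01260 = 6.685 g
Glass = total batch minus LOI = 78.09 − 6.685 = 71.40 g (consistent with Σ oxide mass)
each oxide over glass, ×100, is wt %

Glass mass = 71.40 g (batch 78.09 − LOI 6.685).
Composition: PbO 17.99%, Na2O 6.987%, SiO2 44.63%, Al2O3 16.80%, K2O 13.60%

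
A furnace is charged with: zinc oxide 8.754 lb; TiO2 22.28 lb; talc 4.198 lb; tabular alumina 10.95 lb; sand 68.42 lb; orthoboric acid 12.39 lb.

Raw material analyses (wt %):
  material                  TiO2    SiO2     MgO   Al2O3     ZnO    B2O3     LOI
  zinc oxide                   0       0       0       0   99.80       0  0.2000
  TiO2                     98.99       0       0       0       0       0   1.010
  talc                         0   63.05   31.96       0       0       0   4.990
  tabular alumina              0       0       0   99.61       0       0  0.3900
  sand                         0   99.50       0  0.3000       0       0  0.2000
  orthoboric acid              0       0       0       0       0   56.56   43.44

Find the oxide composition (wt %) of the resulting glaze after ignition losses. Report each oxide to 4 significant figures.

Rounding to four significant digits extends to every intermediate as displayed; every computation keeps exact precision all the way through. A single rounding finalizes every reported number; all derived quantities, including yield, ignition loss, totals, the six compositions, glass mass, are rebuilt from the batch weights for 121.0 lb of glass at full precision exactly as printed in the problem or answer text.
Per-oxide mass from batch:
  TiO2: 22.28·0.9899 = 22.05 lb
  SiO2: 4.198·0.6305 + 68.42·0.9950 = 70.72 lb
  MgO: 4.198·0.3196 = 1.342 lb
  Al2O3: 10.95·0.9961 + 68.42·0.003000 = 11.11 lb
  ZnO: 8.754·0.9980 = 8.736 lb
  B2O3: 12.39·0.5656 = 7.008 lb
LOI: 8.754·0.002000 + 22.28·0.01010 + 4.198·0.04990 + 10.95·0.003900 + 68.42·0.002000 + 12.39·0.4344 = 6.014 lb
Glass = total batch minus LOI = 127.0 − 6.014 = 121.0 lb (matching Σ of the oxides)
oxide / glass × 100 gives the wt %

Glass mass = 121.0 lb (batch 127.0 − LOI 6.014).
Composition: TiO2 18.23%, SiO2 58.46%, MgO 1.109%, Al2O3 9.186%, ZnO 7.222%, B2O3 5.793%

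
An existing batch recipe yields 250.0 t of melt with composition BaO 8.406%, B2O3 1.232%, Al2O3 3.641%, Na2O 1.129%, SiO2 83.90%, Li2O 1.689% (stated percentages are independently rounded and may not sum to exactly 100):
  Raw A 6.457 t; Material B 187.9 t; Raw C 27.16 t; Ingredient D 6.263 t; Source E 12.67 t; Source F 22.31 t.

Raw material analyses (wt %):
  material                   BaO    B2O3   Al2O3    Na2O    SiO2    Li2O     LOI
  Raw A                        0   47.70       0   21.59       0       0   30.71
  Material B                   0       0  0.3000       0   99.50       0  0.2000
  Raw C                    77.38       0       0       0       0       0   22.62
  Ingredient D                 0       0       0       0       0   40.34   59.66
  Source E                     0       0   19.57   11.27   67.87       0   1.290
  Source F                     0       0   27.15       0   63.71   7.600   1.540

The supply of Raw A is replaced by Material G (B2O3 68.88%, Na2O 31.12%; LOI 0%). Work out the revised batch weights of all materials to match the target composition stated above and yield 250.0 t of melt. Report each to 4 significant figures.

Working values are shown rounded to four significant digits within the worked lines; each numeric step carries full float precision at each step. A single rounding produces each reported number. The derived quantities are computed in full precision (the totals, glass mass, the yield, LOI, six oxide percentages) from the weighed amounts per 250.0 t of glass as they appear in the problem or the answer.
The oxide mass targets at 250.0 t melt:
  BaO: 8.406% × 250.0 = 21.02 t
  B2O3: 1.232% × 250.0 = 3.080 t
  Al2O3: 3.641% × 250.0 = 9.102 t
  Na2O: 1.129% × 250.0 = 2.822 t
  SiO2: 83.90% × 250.0 = 209.8 t
  Li2O: 1.689% × 250.0 = 4.222 t
Mass-balance tally per oxide using the reported weights, at the basis given (delivered sums recover each target up to rounding of the answer):
  BaO: 27.16·0.7738 = 21.02 t (target 21.02 t)
  B2O3: 4.472·0.6888 = 3.080 t (target 3.080 t)
  Al2O3: 187.9·0.003000 + 12.70·0.1957 + 22.30·0.2715 = 9.104 t (target 9.102 t)
  Na2O: 4.472·0.3112 + 12.70·0.1127 = 2.823 t (target 2.822 t)
  SiO2: 187.9·0.9950 + 12.70·0.6787 + 22.30·0.6371 = 209.8 t (target 209.8 t)
  Li2O: 6.266·0.4034 + 22.30·0.07600 = 4.223 t (target 4.222 t)
Auditing the glass mass value: total batch − LOI = 250.0 t (oxide target masses add up to 250.0 t; the stated basis being 250.0 t — a pure rounding effect).
Whole-batch sum: Σ batch = 260.8 t; the LOI term Σ batch·LOI equals 10.76 t; as yield: glass ÷ batch → 95.87%.

Revised batch per 250.0 t melt:
  Material G: 4.472 t
  Material B: 187.9 t
  Raw C: 27.16 t
  Ingredient D: 6.266 t
  Source E: 12.70 t
  Source F: 22.30 t
Total batch = 260.8 t; LOI loss = 10.76 t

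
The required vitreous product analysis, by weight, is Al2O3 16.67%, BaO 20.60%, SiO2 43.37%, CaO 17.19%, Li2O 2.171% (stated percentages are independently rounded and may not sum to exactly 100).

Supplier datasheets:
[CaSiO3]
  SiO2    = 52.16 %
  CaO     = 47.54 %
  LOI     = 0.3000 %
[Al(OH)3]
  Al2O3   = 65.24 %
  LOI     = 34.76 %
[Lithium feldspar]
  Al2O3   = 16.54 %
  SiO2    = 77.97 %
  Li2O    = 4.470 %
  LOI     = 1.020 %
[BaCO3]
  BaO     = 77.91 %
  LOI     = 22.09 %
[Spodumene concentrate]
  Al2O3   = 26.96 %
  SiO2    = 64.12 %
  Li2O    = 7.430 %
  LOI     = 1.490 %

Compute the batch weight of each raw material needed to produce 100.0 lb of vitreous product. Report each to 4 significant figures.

The intermediate values are shown (rounded to 4 significant digits) when written out; full float precision is held at all times; every reported value is rounded only once; derived quantities are recomputed in full float precision (the totals, yield, five oxide percentages, ignition loss, glass mass) using the weight values for 100.0 lb of glass precisely as stated by the problem or answer text.
Target masses of each oxide per 100.0 lb vitreous product:
  Al2O3: 16.67% × 100.0 = 16.67 lb
  BaO: 20.60% × 100.0 = 20.60 lb
  SiO2: 43.37% × 100.0 = 43.37 lb
  CaO: 17.19% × 100.0 = 17.19 lb
  Li2O: 2.171% × 100.0 = 2.171 lb
A balance pass over the oxides, applying the batch weights above, at the basis given (each sum matches its target mass modulo rounding of the values):
  Al2O3: 13.41·0.6524 + 14.66·0.1654 + 20.40·0.2696 = 16.67 lb (target 16.67 lb)
  BaO: 26.44·0.7791 = 20.60 lb (target 20.60 lb)
  SiO2: 36.16·0.5216 + 14.66·0.7797 + 20.40·0.6412 = 43.37 lb (target 43.37 lb)
  CaO: 36.16·0.4754 = 17.19 lb (target 17.19 lb)
  Li2O: 14.66·0.04470 + 20.40·0.07430 = 2.171 lb (target 2.171 lb)
Consistency of the glass mass: Σ batch − LOI loss = 100.0 lb (per-oxide target masses sum to 100.0 lb; stated basis 100.0 lb — any gap is answer rounding).
Whole-batch sum: Σ batch = 111.1 lb; ignition loss, Σ(batch × LOI) = 11.06 lb; glass ÷ batch gives a yield of 90.04%.

Batch per 100.0 lb vitreous product:
  CaSiO3: 36.16 lb
  Al(OH)3: 13.41 lb
  Lithium feldspar: 14.66 lb
  BaCO3: 26.44 lb
  Spodumene concentrate: 20.40 lb
Total batch = 111.1 lb; LOI loss = 11.06 lb; yield = 90.04%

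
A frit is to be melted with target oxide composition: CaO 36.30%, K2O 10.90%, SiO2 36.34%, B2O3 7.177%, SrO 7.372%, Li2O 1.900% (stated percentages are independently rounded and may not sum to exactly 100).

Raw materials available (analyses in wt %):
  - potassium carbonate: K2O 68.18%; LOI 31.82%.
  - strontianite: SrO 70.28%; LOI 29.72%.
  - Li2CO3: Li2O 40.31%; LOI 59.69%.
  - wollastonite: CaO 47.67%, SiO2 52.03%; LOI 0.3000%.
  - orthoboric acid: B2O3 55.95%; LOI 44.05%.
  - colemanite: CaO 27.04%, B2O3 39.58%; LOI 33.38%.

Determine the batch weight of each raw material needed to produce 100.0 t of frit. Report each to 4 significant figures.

Every computation carries full float precision in all steps — working values are printed rounded to four significant digits between the steps; each reported value is rounded a single time. The derived quantities are recomputed at exact precision (glass mass, ignition loss, the six compositions, the yield, the totals) from the batch weights per 100.0 t of glass as set out in the problem or the answer.
Target masses of each oxide per 100.0 t frit:
  CaO: 36.30% × 100.0 = 36.30 t
  K2O: 10.90% × 100.0 = 10.90 t
  SiO2: 36.34% × 100.0 = 36.34 t
  B2O3: 7.177% × 100.0 = 7.177 t
  SrO: 7.372% × 100.0 = 7.372 t
  Li2O: 1.900% × 100.0 = 1.900 t
A balance pass over the oxides, working from each reported weight, for the quoted basis mass (sums match the target masses exact up to rounding of places):
  CaO: 69.84·0.4767 + 11.11·0.2704 = 36.30 t (target 36.30 t)
  K2O: 15.99·0.6818 = 10.90 t (target 10.90 t)
  SiO2: 69.84·0.5203 = 36.34 t (target 36.34 t)
  B2O3: 4.965·0.5595 + 11.11·0.3958 = 7.175 t (target 7.177 t)
  SrO: 10.49·0.7028 = 7.372 t (target 7.372 t)
  Li2O: 4.713·0.4031 = 1.900 t (target 1.900 t)
Glass mass check: total charge less LOI = 99.98 t (per-oxide target masses sum to 99.99 t; stated basis 100.0 t — gaps are rounding artifacts).
Batch grand total — Σ batch = 117.1 t; LOI removed, Σ of batch·LOI: 17.12 t; glass ÷ batch gives a yield of 85.38%.

Batch per 100.0 t frit:
  potassium carbonate: 15.99 t
  strontianite: 10.49 t
  Li2CO3: 4.713 t
  wollastonite: 69.84 t
  orthoboric acid: 4.965 t
  colemanite: 11.11 t
Total batch = 117.1 t; LOI loss = 17.12 t; yield = 85.38%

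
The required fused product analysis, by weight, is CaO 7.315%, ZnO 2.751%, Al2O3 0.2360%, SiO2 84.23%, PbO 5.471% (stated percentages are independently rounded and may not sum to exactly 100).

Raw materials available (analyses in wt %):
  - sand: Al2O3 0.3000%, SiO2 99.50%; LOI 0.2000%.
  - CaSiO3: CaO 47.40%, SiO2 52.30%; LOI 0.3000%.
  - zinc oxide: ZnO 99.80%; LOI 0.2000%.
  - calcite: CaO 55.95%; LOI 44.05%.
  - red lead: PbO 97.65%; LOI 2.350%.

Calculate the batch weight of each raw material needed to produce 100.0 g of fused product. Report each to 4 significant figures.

Values along the way are shown rounded off to 4 significant figures across the worked steps; each numeric step carries full float precision at every stage. Each reported figure includes exactly one rounding — all derived quantities, which include the totals, five oxide percentages, yield, net glass mass, ignition loss, are re-derived at full precision, as set out in question or answer, from the batch weights on 100.0 g of glass.
Target masses of each oxide per 100.0 g fused product:
  CaO: 7.315% × 100.0 = 7.315 g
  ZnO: 2.751% × 100.0 = 2.751 g
  Al2O3: 0.2360% × 100.0 = 0.2360 g
  SiO2: 84.23% × 100.0 = 84.23 g
  PbO: 5.471% × 100.0 = 5.471 g
Oxide-by-oxide audit working from each reported weight, for the quoted basis mass (target by target, the sums agree up to rounding of the answer):
  CaO: 11.39·0.4740 + 3.425·0.5595 = 7.315 g (target 7.315 g)
  ZnO: 2.757·0.9980 = 2.751 g (target 2.751 g)
  Al2O3: 78.67·0.003000 = 0.2360 g (target 0.2360 g)
  SiO2: 78.67·0.9950 + 11.39·0.5230 = 84.23 g (target 84.23 g)
  PbO: 5.603·0.9765 = 5.471 g (target 5.471 g)
Glass-mass sanity pass: net batch after ignition = 100.0 g (the Σ of target masses is 100.0 g; the stated basis being 100.0 g — deltas are rounding alone).
Batch grand total — Σ batch = 101.8 g; LOI loss = Σ batch·LOI = 1.837 g; yield = glass ÷ total batch = 98.20%.

Batch per 100.0 g fused product:
  sand: 78.67 g
  CaSiO3: 11.39 g
  zinc oxide: 2.757 g
  calcite: 3.425 g
  red lead: 5.603 g
Total batch = 101.8 g; LOI loss = 1.837 g; yield = 98.20%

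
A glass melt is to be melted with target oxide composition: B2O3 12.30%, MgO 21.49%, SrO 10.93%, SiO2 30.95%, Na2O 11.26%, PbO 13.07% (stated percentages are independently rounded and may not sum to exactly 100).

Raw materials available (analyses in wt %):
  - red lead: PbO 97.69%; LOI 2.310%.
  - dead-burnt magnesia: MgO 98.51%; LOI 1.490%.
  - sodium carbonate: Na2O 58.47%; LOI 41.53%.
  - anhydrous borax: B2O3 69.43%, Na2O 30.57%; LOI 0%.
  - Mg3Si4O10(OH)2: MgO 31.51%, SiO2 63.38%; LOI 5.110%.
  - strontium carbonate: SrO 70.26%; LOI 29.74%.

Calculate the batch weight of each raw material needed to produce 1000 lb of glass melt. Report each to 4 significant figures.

Batch per 1000 lb glass melt:
  red lead: 133.8 lb
  dead-burnt magnesia: 61.95 lb
  sodium carbonate: 99.95 lb
  anhydrous borax: 177.2 lb
  Mg3Si4O10(OH)2: 488.3 lb
  strontium carbonate: 155.6 lb
Total batch = 1117 lb; LOI loss = 116.8 lb; yield = 89.55%

The whole derivation maintains exact precision end to end. In-progress results are shown, with 4-significant-figure rounding, in the printout; every reported value carries a single rounding — all derived quantities are computed at exact precision (yield, ignition loss, net glass mass, totals, the six compositions) from the weighed amounts on 1000 lb of glass as written in the problem or answer text.
Oxide-by-oxide targets in 1000 lb glass melt:
  B2O3: 12.30% × 1000 = 123.0 lb
  MgO: 21.49% × 1000 = 214.9 lb
  SrO: 10.93% × 1000 = 109.3 lb
  SiO2: 30.95% × 1000 = 309.5 lb
  Na2O: 11.26% × 1000 = 112.6 lb
  PbO: 13.07% × 1000 = 130.7 lb
Verifying the oxide balance given the weights on record, relative to the basis at hand (every target is met by its sum once rounding is allowed for):
  B2O3: 177.2·0.6943 = 123.0 lb (target 123.0 lb)
  MgO: 61.95·0.9851 + 488.3·0.3151 = 214.9 lb (target 214.9 lb)
  SrO: 155.6·0.7026 = 109.3 lb (target 109.3 lb)
  SiO2: 488.3·0.6338 = 309.5 lb (target 309.5 lb)
  Na2O: 99.95·0.5847 + 177.2·0.3057 = 112.6 lb (target 112.6 lb)
  PbO: 133.8·0.9769 = 130.7 lb (target 130.7 lb)
Glass-mass closure: whole batch net of LOI = 1000 lb (targets for the oxides total 1000 lb; the stated basis being 1000 lb — deltas are rounding alone).
Total batch = Σ batch = 1117 lb; the LOI term Σ batch·LOI equals 116.8 lb; as yield: glass ÷ batch → 89.55%.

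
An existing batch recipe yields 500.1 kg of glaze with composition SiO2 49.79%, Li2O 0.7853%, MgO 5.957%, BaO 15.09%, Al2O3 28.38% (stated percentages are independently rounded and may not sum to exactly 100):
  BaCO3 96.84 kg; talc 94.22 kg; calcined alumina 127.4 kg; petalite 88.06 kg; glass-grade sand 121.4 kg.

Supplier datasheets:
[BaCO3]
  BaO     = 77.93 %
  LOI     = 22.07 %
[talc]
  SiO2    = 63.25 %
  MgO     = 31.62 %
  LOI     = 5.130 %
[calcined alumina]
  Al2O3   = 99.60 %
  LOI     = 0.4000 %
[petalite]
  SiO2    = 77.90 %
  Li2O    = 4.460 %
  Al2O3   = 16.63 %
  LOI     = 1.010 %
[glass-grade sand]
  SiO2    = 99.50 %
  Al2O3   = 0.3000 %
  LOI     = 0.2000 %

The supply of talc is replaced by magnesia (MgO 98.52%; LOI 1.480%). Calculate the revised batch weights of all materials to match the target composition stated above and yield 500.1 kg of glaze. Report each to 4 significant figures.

All arithmetic maintains exact precision at all times. In-progress results are printed (rounded to 4 significant digits) in the printout; each reported result takes just one rounding. Derived quantities are carried from the weighed amounts per 500.1 kg of glass at full float precision (glass mass, LOI, five oxide percentages, totals, yield), as given in the problem or the answer.
Target masses of each oxide per 500.1 kg glaze:
  SiO2: 49.79% × 500.1 = 249.0 kg
  Li2O: 0.7853% × 500.1 = 3.927 kg
  MgO: 5.957% × 500.1 = 29.79 kg
  BaO: 15.09% × 500.1 = 75.47 kg
  Al2O3: 28.38% × 500.1 = 141.9 kg
Oxide-by-oxide audit on the weights just shown, versus the basis set out (delivered sums recover each target modulo rounding of the values):
  SiO2: 88.06·0.7790 + 181.3·0.9950 = 249.0 kg (target 249.0 kg)
  Li2O: 88.06·0.04460 = 3.927 kg (target 3.927 kg)
  MgO: 30.24·0.9852 = 29.79 kg (target 29.79 kg)
  BaO: 96.84·0.7793 = 75.47 kg (target 75.47 kg)
  Al2O3: 127.2·0.9960 + 88.06·0.1663 + 181.3·0.003000 = 141.9 kg (target 141.9 kg)
Auditing the glass mass value: total charge less LOI = 500.1 kg (per-oxide target masses sum to 500.1 kg; the stated basis being 500.1 kg — rounding explains the deltas).
Whole-batch sum: Σ batch = 523.6 kg; LOI loss = Σ batch·LOI = 23.58 kg; as yield: glass ÷ batch → 95.50%.

Revised batch per 500.1 kg glaze:
  BaCO3: 96.84 kg
  magnesia: 30.24 kg
  calcined alumina: 127.2 kg
  petalite: 88.06 kg
  glass-grade sand: 181.3 kg
Total batch = 523.6 kg; LOI loss = 23.58 kg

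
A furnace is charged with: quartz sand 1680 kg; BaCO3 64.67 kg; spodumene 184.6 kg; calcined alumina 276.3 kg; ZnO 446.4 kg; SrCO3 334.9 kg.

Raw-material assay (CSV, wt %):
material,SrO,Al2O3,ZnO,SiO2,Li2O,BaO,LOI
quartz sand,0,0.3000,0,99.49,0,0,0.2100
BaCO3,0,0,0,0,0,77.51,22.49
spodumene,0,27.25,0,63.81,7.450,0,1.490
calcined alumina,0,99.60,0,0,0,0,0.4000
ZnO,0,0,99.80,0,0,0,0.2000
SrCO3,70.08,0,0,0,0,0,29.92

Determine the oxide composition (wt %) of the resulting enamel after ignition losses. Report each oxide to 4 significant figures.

Values along the way are printed, rounded to four significant figures, in the printout; all internal work keeps full float precision at all times — each reported result sees exactly one rounding — derived quantities are recomputed at full precision (yield, totals, LOI, six oxide percentages, glass mass) using the weight values on 2864 kg of glass as given in the problem or the answer.
Oxide masses out of the charge:
  SrO: 334.9·0.7008 = 234.7 kg
  Al2O3: 1680·0.003000 + 184.6·0.2725 + 276.3·0.9960 = 330.5 kg
  ZnO: 446.4·0.9980 = 445.5 kg
  SiO2: 1680·0.9949 + 184.6·0.6381 = 1789 kg
  Li2O: 184.6·0.07450 = 13.75 kg
  BaO: 64.67·0.7751 = 50.13 kg
LOI: 1680·0.002100 + 64.67·0.2249 + 184.6·0.01490 + 276.3·0.004000 + 446.4·0.002000 + 334.9·0.2992 = 123.0 kg
Glass = total batch minus LOI = 2987 − 123.0 = 2864 kg (equal to the oxide-mass sum)
wt % = 100 × oxide mass / glass mass

Glass mass = 2864 kg (batch 2987 − LOI 123.0).
Composition: SrO 8.195%, Al2O3 11.54%, ZnO 15.56%, SiO2 62.48%, Li2O 0.4802%, BaO 1.750%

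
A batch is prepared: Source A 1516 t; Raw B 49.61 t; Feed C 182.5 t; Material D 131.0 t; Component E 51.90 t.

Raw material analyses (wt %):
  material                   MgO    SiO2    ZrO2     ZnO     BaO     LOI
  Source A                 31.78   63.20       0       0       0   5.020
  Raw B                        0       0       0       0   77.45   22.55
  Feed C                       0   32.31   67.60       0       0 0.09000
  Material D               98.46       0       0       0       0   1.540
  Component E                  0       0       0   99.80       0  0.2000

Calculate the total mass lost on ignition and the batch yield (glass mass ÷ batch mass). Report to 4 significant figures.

In-progress results are shown with 4-significant-digit rounding when written out; the whole derivation keeps full precision from first step to last. Each reported value is rounded exactly once — all derived quantities, which include net glass mass, the yield, totals, the five compositions, LOI, are rebuilt at full float precision, exactly as shown in the question or the answer, starting from the weights for 1841 t of glass.
Ignition loss by material:
  Source A: 1516 × 0.05020 = 76.10 t
  Raw B: 49.61 × 0.2255 = 11.19 t
  Feed C: 182.5 × 9.000e-04 = 0.1643 t
  Material D: 131.0 × 0.01540 = 2.017 t
  Component E: 51.90 × 0.002000 = 0.1038 t
Total LOI = 89.58 t
Glass = batch − LOI = 1931 − 89.58 = 1841 t

LOI loss = 89.58 t; glass = 1841 t; yield = 95.36%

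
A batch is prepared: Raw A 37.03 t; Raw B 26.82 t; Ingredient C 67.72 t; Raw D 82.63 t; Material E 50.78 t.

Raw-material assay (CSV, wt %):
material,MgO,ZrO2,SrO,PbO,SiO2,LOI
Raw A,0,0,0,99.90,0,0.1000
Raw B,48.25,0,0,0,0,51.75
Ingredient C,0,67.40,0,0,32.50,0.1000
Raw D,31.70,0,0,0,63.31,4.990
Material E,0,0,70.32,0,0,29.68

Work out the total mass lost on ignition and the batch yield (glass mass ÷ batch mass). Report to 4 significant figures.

LOI loss = 33.18 t; glass = 231.8 t; yield = 87.48%

The whole derivation carries exact precision in all steps — in-progress results are printed rounded to four significant digits across the worked steps. Each reported number takes just one rounding; the derived quantities (the yield, ignition loss, the totals, net glass mass, the five compositions) are carried in full precision from the weighed amounts for 231.8 t of glass, precisely as stated by either problem or answer.
Each material's LOI contribution:
  Raw A: 37.03 × 0.001000 = 0.03703 t
  Raw B: 26.82 × 0.5175 = 13.88 t
  Ingredient C: 67.72 × 0.001000 = 0.06772 t
  Raw D: 82.63 × 0.04990 = 4.123 t
  Material E: 50.78 × 0.2968 = 15.07 t
Total LOI = 33.18 t
Glass = batch − LOI = 265.0 − 33.18 = 231.8 t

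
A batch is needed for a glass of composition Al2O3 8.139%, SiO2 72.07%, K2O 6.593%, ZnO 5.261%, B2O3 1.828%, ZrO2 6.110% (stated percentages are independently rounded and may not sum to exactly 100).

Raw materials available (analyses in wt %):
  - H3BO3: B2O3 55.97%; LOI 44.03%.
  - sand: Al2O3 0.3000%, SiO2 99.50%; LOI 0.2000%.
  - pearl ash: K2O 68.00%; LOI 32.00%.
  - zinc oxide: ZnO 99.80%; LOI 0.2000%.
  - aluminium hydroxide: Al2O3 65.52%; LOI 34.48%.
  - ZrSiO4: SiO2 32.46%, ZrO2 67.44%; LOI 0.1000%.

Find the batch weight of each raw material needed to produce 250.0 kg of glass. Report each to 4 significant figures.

Batch per 250.0 kg glass:
  H3BO3: 8.165 kg
  sand: 173.7 kg
  pearl ash: 24.24 kg
  zinc oxide: 13.18 kg
  aluminium hydroxide: 30.26 kg
  ZrSiO4: 22.65 kg
Total batch = 272.2 kg; LOI loss = 22.18 kg; yield = 91.85%

Every computation holds full float precision all the way through; in-progress results are shown rounded to 4 significant digits as written. Each reported result sees exactly one rounding. Derived quantities are computed at full precision (six oxide percentages, LOI, yield, the totals, net glass mass) using the weight values per 250.0 kg of glass as set out in the problem or the answer.
Target masses of each oxide per 250.0 kg glass:
  Al2O3: 8.139% × 250.0 = 20.35 kg
  SiO2: 72.07% × 250.0 = 180.2 kg
  K2O: 6.593% × 250.0 = 16.48 kg
  ZnO: 5.261% × 250.0 = 13.15 kg
  B2O3: 1.828% × 250.0 = 4.570 kg
  ZrO2: 6.110% × 250.0 = 15.28 kg
Verifying the oxide balance from the weights as reported, at the basis given (every target is met by its sum up to rounding of the answer):
  Al2O3: 173.7·0.003000 + 30.26·0.6552 = 20.35 kg (target 20.35 kg)
  SiO2: 173.7·0.9950 + 22.65·0.3246 = 180.2 kg (target 180.2 kg)
  K2O: 24.24·0.6800 = 16.48 kg (target 16.48 kg)
  ZnO: 13.18·0.9980 = 13.15 kg (target 13.15 kg)
  B2O3: 8.165·0.5597 = 4.570 kg (target 4.570 kg)
  ZrO2: 22.65·0.6744 = 15.28 kg (target 15.28 kg)
Consistency of the glass mass: Σ batch − LOI loss = 250.0 kg (targets for the oxides total 250.0 kg; against the stated basis, 250.0 kg — gaps are rounding artifacts).
Batch grand total — Σ batch = 272.2 kg; LOI loss = Σ batch·LOI = 22.18 kg; the yield ratio, glass ÷ batch: 91.85%.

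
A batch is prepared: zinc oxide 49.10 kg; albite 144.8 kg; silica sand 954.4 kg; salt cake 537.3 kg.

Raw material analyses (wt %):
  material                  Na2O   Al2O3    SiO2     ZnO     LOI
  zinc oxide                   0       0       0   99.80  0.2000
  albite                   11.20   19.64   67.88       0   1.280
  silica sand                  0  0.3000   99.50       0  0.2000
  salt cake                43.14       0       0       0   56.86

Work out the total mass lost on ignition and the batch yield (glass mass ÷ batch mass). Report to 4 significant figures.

LOI loss = 309.4 kg; glass = 1376 kg; yield = 81.65%

Every computation maintains full float precision from start to finish. The intermediate values appear rounded to four significant figures; exactly one rounding goes into each reported result; derived quantities (net glass mass, LOI, the four compositions, totals, the yield) are carried at full float precision starting from the weights per 1376 kg of glass precisely as stated by the problem or the answer.
Loss on ignition, line by line:
  zinc oxide: 49.10 × 0.002000 = 0.09820 kg
  albite: 144.8 × 0.01280 = 1.853 kg
  silica sand: 954.4 × 0.002000 = 1.909 kg
  salt cake: 537.3 × 0.5686 = 305.5 kg
Total LOI = 309.4 kg
Glass = batch − LOI = 1686 − 309.4 = 1376 kg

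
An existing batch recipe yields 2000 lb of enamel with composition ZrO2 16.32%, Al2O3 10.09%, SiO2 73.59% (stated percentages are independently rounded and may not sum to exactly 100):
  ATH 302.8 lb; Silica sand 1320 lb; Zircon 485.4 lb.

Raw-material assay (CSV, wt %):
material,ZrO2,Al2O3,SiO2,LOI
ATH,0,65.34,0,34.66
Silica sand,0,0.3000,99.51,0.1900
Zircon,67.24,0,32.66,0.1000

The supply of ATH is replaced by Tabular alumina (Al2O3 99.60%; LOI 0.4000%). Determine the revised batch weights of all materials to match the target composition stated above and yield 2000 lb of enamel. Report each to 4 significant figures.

Revised batch per 2000 lb enamel:
  Tabular alumina: 198.6 lb
  Silica sand: 1320 lb
  Zircon: 485.4 lb
Total batch = 2004 lb; LOI loss = 3.788 lb

All arithmetic keeps exact precision from first step to last. Mid-chain values are displayed, rounded to four significant digits, on the page; every reported figure is rounded just once; all derived quantities (yield, LOI, glass mass, three oxide percentages, the totals) are carried starting from the weights per 2000 lb of glass at full float precision as they appear in the problem or answer text.
Oxide mass targets, per 2000 lb enamel:
  ZrO2: 16.32% × 2000 = 326.4 lb
  Al2O3: 10.09% × 2000 = 201.8 lb
  SiO2: 73.59% × 2000 = 1472 lb
Sums-versus-targets review using the reported weights, on the stated basis (delivered sums recover each target within answer rounding):
  ZrO2: 485.4·0.6724 = 326.4 lb (target 326.4 lb)
  Al2O3: 198.6·0.9960 + 1320·0.003000 = 201.8 lb (target 201.8 lb)
  SiO2: 1320·0.9951 + 485.4·0.3266 = 1472 lb (target 1472 lb)
Auditing the glass mass value: the batch minus its LOI: 2000 lb (oxide target masses add up to 2000 lb; the stated basis being 2000 lb — differing by rounding only).
Summing the batch: Σ batch = 2004 lb; LOI removed, Σ of batch·LOI: 3.788 lb; glass ÷ batch gives a yield of 99.81%.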